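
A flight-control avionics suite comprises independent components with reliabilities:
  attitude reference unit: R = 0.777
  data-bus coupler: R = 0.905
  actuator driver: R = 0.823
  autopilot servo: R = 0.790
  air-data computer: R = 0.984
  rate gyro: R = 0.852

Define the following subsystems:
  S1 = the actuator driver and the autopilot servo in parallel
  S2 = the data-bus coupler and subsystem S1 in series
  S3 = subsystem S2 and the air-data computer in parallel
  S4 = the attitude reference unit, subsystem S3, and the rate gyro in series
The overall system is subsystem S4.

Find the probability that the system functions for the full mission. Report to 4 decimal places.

Parallel (actuator driver and autopilot servo): 1 − (1 − 0.823000)(1 − 0.790000) = 0.962830
Series (data-bus coupler and [0.962830]): 0.905000 × 0.962830 = 0.871361
Parallel ([0.871361] and air-data computer): 1 − (1 − 0.871361)(1 − 0.984000) = 0.997942
Series (attitude reference unit, [0.997942], and rate gyro): 0.777000 × 0.997942 × 0.852000 = 0.6606

0.6606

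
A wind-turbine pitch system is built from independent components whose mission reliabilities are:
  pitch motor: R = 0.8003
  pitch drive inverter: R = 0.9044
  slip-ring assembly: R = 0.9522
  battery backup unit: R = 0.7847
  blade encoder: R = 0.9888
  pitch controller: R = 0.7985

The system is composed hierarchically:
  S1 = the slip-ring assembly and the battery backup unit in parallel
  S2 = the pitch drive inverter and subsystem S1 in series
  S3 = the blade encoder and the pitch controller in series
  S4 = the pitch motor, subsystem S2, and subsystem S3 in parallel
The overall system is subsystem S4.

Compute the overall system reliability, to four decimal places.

0.9956

Parallel (slip-ring assembly and battery backup unit): 1 − (1 − 0.952200)(1 − 0.784700) = 0.989709
Series (pitch drive inverter and [0.989709]): 0.904400 × 0.989709 = 0.895093
Series (blade encoder and pitch controller): 0.988800 × 0.798500 = 0.789557
Parallel (pitch motor, [0.895093], and [0.789557]): 1 − (1 − 0.800300)(1 − 0.895093)(1 − 0.789557) = 0.9956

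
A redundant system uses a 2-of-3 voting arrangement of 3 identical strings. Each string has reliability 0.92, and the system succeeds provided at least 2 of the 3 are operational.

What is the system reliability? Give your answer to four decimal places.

0.9818

R = Σ_{i=2}^{3} C(3,i) p^i (1−p)^{3−i} with p = 0.92
C(3,2)·0.92^2·0.08^1 = 0.203136
C(3,3)·0.92^3·0.08^0 = 0.778688
Sum = 0.9818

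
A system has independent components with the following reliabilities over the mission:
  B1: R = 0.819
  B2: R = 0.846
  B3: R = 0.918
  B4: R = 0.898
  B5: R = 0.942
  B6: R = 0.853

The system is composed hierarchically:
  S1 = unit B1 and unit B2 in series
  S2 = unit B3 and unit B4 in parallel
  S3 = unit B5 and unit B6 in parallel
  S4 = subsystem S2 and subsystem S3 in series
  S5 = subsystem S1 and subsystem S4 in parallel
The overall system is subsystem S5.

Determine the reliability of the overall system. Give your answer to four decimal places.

Series (B1 and B2): 0.819000 × 0.846000 = 0.692874
Parallel (B3 and B4): 1 − (1 − 0.918000)(1 − 0.898000) = 0.991636
Parallel (B5 and B6): 1 − (1 − 0.942000)(1 − 0.853000) = 0.991474
Series ([0.991636] and [0.991474]): 0.991636 × 0.991474 = 0.983181
Parallel ([0.692874] and [0.983181]): 1 − (1 − 0.692874)(1 − 0.983181) = 0.9948

0.9948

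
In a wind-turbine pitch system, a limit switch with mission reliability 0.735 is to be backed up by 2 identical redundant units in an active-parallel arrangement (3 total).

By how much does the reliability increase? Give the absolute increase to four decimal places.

0.2464

R_before = 0.735
R_after = 1 − (1 − 0.735)^3 = 0.9814
ΔR = 0.9814 − 0.735 = 0.2464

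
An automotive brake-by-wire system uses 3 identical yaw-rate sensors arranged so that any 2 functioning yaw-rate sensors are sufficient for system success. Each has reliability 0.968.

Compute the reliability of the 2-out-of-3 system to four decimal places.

0.9970

R = Σ_{i=2}^{3} C(3,i) p^i (1−p)^{3−i} with p = 0.968
C(3,2)·0.968^2·0.032^1 = 0.089954
C(3,3)·0.968^3·0.032^0 = 0.907039
Sum = 0.9970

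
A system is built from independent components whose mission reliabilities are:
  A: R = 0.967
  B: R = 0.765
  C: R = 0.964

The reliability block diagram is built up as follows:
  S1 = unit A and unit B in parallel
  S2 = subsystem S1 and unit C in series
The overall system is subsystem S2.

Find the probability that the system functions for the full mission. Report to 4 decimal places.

Parallel (A and B): 1 − (1 − 0.967000)(1 − 0.765000) = 0.992245
Series ([0.992245] and C): 0.992245 × 0.964000 = 0.9565

0.9565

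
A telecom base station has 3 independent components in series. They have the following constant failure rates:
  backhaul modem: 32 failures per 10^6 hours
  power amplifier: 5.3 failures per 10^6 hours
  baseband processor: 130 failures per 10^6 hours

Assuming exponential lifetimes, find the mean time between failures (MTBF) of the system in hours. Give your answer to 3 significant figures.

Series of exponential components: λ_sys = Σ λ_i
λ_sys = 0.000032 + 0.0000053 + 0.00013 = 1.6730e-04 /h
MTBF = 1 / λ_sys = 5980 h

5980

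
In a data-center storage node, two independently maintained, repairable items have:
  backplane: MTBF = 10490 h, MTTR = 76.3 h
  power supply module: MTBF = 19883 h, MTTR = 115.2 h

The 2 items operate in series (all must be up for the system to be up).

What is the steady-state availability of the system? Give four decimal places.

0.9871

A(backplane) = MTBF/(MTBF+MTTR) = 10490/(10490+76.3) = 0.992779
A(power supply module) = MTBF/(MTBF+MTTR) = 19883/(19883+115.2) = 0.994239
Series availability: 0.992779 × 0.994239 = 0.9871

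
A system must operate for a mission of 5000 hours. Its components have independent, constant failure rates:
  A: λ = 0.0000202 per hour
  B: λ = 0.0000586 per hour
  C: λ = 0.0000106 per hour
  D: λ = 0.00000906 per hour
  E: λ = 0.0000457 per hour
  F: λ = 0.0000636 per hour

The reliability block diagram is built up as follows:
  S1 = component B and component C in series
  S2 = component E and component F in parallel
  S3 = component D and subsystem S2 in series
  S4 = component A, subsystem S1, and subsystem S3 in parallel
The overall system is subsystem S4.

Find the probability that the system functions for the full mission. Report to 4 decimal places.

0.9973

R(A) = exp(−0.0000202 × 5000) = 0.903933
R(B) = exp(−0.0000586 × 5000) = 0.746022
R(C) = exp(−0.0000106 × 5000) = 0.948380
R(D) = exp(−0.00000906 × 5000) = 0.955711
R(E) = exp(−0.0000457 × 5000) = 0.795726
R(F) = exp(−0.0000636 × 5000) = 0.727603
Series (B and C): 0.746022 × 0.948380 = 0.707512
Parallel (E and F): 1 − (1 − 0.795726)(1 − 0.727603) = 0.944356
Series (D and [0.944356]): 0.955711 × 0.944356 = 0.902531
Parallel (A, [0.707512], and [0.902531]): 1 − (1 − 0.903933)(1 − 0.707512)(1 − 0.902531) = 0.9973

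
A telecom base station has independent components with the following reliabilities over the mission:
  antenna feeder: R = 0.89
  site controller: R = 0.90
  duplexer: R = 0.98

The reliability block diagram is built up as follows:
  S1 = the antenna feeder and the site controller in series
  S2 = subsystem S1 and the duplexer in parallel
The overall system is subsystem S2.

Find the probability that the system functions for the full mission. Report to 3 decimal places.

Series (antenna feeder and site controller): 0.89000 × 0.90000 = 0.80100
Parallel ([0.80100] and duplexer): 1 − (1 − 0.80100)(1 − 0.98000) = 0.996

0.996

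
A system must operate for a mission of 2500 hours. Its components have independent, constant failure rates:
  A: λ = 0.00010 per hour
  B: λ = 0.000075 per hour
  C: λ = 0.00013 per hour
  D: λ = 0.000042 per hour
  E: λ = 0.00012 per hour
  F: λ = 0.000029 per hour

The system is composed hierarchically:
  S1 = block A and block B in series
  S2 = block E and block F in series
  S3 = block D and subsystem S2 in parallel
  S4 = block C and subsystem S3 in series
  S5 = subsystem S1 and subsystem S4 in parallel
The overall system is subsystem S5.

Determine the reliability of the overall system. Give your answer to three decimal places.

R(A) = exp(−0.00010 × 2500) = 0.77880
R(B) = exp(−0.000075 × 2500) = 0.82903
R(C) = exp(−0.00013 × 2500) = 0.72253
R(D) = exp(−0.000042 × 2500) = 0.90032
R(E) = exp(−0.00012 × 2500) = 0.74082
R(F) = exp(−0.000029 × 2500) = 0.93007
Series (A and B): 0.77880 × 0.82903 = 0.64565
Series (E and F): 0.74082 × 0.93007 = 0.68901
Parallel (D and [0.68901]): 1 − (1 − 0.90032)(1 − 0.68901) = 0.96900
Series (C and [0.96900]): 0.72253 × 0.96900 = 0.70013
Parallel ([0.64565] and [0.70013]): 1 − (1 − 0.64565)(1 − 0.70013) = 0.894

0.894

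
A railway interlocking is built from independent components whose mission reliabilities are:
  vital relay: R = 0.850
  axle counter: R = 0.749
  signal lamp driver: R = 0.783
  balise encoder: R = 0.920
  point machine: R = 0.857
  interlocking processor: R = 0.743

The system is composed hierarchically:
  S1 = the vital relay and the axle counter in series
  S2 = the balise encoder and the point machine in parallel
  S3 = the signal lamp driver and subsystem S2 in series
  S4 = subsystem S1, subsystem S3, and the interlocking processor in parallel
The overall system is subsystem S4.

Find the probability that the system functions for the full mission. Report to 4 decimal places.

0.9789

Series (vital relay and axle counter): 0.850000 × 0.749000 = 0.636650
Parallel (balise encoder and point machine): 1 − (1 − 0.920000)(1 − 0.857000) = 0.988560
Series (signal lamp driver and [0.988560]): 0.783000 × 0.988560 = 0.774042
Parallel ([0.636650], [0.774042], and interlocking processor): 1 − (1 − 0.636650)(1 − 0.774042)(1 − 0.743000) = 0.9789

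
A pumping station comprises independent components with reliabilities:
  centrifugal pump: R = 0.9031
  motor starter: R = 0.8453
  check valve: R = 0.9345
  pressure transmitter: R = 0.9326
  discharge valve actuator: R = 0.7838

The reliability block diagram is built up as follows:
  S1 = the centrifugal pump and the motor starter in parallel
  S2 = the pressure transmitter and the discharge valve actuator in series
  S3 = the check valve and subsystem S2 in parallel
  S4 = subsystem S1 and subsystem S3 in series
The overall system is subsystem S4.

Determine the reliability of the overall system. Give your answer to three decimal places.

Parallel (centrifugal pump and motor starter): 1 − (1 − 0.90310)(1 − 0.84530) = 0.98501
Series (pressure transmitter and discharge valve actuator): 0.93260 × 0.78380 = 0.73097
Parallel (check valve and [0.73097]): 1 − (1 − 0.93450)(1 − 0.73097) = 0.98238
Series ([0.98501] and [0.98238]): 0.98501 × 0.98238 = 0.968

0.968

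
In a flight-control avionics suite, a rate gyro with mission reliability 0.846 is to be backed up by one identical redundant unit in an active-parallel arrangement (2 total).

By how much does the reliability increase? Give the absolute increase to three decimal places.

R_before = 0.846
R_after = 1 − (1 − 0.846)^2 = 0.976
ΔR = 0.976 − 0.846 = 0.130

0.130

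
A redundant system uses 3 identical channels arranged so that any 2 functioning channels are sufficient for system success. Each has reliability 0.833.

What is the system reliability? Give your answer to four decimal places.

0.9256

R = Σ_{i=2}^{3} C(3,i) p^i (1−p)^{3−i} with p = 0.833
C(3,2)·0.833^2·0.167^1 = 0.347638
C(3,3)·0.833^3·0.167^0 = 0.578010
Sum = 0.9256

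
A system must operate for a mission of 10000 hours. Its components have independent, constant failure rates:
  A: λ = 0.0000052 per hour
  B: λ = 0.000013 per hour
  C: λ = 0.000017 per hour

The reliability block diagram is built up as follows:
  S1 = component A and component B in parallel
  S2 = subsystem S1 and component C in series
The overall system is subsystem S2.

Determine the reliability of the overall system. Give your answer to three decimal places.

R(A) = exp(−0.0000052 × 10000) = 0.94933
R(B) = exp(−0.000013 × 10000) = 0.87810
R(C) = exp(−0.000017 × 10000) = 0.84366
Parallel (A and B): 1 − (1 − 0.94933)(1 − 0.87810) = 0.99382
Series ([0.99382] and C): 0.99382 × 0.84366 = 0.838

0.838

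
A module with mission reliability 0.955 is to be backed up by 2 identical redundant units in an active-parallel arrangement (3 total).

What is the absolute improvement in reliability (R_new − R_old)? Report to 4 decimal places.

R_before = 0.955
R_after = 1 − (1 − 0.955)^3 = 0.9999
ΔR = 0.9999 − 0.955 = 0.0449

0.0449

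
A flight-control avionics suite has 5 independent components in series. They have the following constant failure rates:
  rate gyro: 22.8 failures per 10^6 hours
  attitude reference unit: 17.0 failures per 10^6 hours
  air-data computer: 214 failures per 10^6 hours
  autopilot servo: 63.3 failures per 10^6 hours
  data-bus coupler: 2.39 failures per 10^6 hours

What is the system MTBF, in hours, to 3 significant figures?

Series of exponential components: λ_sys = Σ λ_i
λ_sys = 0.0000228 + 0.0000170 + 0.000214 + 0.0000633 + 0.00000239 = 3.1949e-04 /h
MTBF = 1 / λ_sys = 3130 h

3130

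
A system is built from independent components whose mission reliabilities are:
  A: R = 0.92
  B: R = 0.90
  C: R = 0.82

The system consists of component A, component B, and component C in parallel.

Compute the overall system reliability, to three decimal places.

0.999

Parallel (A, B, and C): 1 − (1 − 0.92000)(1 − 0.90000)(1 − 0.82000) = 0.999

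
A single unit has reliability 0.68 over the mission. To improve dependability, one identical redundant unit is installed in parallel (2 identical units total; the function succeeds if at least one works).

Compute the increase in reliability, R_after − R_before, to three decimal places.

R_before = 0.68
R_after = 1 − (1 − 0.68)^2 = 0.898
ΔR = 0.898 − 0.68 = 0.218

0.218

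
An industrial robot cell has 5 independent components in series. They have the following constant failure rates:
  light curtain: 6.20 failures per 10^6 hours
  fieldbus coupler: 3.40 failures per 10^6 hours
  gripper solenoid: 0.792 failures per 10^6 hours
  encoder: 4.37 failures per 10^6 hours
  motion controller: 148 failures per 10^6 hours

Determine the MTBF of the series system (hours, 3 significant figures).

Series of exponential components: λ_sys = Σ λ_i
λ_sys = 0.00000620 + 0.00000340 + 0.000000792 + 0.00000437 + 0.000148 = 1.6276e-04 /h
MTBF = 1 / λ_sys = 6140 h

6140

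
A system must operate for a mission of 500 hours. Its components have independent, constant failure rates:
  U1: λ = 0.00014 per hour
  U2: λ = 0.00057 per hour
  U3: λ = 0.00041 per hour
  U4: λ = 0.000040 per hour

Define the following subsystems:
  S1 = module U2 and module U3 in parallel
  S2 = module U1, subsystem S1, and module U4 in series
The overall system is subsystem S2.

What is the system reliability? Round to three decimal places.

R(U1) = exp(−0.00014 × 500) = 0.93239
R(U2) = exp(−0.00057 × 500) = 0.75201
R(U3) = exp(−0.00041 × 500) = 0.81465
R(U4) = exp(−0.000040 × 500) = 0.98020
Parallel (U2 and U3): 1 − (1 − 0.75201)(1 − 0.81465) = 0.95404
Series (U1, [0.95404], and U4): 0.93239 × 0.95404 × 0.98020 = 0.872

0.872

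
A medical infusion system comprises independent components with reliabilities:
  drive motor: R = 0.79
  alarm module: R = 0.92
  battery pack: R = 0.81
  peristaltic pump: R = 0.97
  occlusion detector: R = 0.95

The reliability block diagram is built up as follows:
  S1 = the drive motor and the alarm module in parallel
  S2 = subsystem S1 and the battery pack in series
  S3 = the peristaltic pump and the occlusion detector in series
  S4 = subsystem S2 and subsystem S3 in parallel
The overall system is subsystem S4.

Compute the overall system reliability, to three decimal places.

Parallel (drive motor and alarm module): 1 − (1 − 0.79000)(1 − 0.92000) = 0.98320
Series ([0.98320] and battery pack): 0.98320 × 0.81000 = 0.79639
Series (peristaltic pump and occlusion detector): 0.97000 × 0.95000 = 0.92150
Parallel ([0.79639] and [0.92150]): 1 − (1 − 0.79639)(1 − 0.92150) = 0.984

0.984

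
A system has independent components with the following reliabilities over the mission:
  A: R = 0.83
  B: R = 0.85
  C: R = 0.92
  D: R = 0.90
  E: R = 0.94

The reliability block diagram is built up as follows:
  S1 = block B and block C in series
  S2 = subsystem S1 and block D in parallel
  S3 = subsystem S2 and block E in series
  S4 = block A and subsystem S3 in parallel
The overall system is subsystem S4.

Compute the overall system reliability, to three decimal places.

0.986

Series (B and C): 0.85000 × 0.92000 = 0.78200
Parallel ([0.78200] and D): 1 − (1 − 0.78200)(1 − 0.90000) = 0.97820
Series ([0.97820] and E): 0.97820 × 0.94000 = 0.91951
Parallel (A and [0.91951]): 1 − (1 − 0.83000)(1 − 0.91951) = 0.986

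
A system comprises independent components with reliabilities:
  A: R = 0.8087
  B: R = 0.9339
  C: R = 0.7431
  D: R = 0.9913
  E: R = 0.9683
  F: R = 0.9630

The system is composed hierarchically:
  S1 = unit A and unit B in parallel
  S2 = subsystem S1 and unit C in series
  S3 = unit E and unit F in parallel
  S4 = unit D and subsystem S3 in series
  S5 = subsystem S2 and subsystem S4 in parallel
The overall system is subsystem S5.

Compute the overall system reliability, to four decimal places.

0.9974

Parallel (A and B): 1 − (1 − 0.808700)(1 − 0.933900) = 0.987355
Series ([0.987355] and C): 0.987355 × 0.743100 = 0.733704
Parallel (E and F): 1 − (1 − 0.968300)(1 − 0.963000) = 0.998827
Series (D and [0.998827]): 0.991300 × 0.998827 = 0.990137
Parallel ([0.733704] and [0.990137]): 1 − (1 − 0.733704)(1 − 0.990137) = 0.9974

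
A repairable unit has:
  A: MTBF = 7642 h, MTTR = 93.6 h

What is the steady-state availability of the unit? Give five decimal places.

0.98790

A(A) = MTBF/(MTBF+MTTR) = 7642/(7642+93.6) = 0.98790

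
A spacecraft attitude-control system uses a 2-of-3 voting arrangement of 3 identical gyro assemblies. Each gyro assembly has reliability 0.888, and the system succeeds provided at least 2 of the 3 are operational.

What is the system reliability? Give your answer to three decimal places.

0.965

R = Σ_{i=2}^{3} C(3,i) p^i (1−p)^{3−i} with p = 0.888
C(3,2)·0.888^2·0.112^1 = 0.26495
C(3,3)·0.888^3·0.112^0 = 0.70023
Sum = 0.965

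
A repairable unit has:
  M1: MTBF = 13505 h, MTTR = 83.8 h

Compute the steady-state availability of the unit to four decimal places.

A(M1) = MTBF/(MTBF+MTTR) = 13505/(13505+83.8) = 0.9938

0.9938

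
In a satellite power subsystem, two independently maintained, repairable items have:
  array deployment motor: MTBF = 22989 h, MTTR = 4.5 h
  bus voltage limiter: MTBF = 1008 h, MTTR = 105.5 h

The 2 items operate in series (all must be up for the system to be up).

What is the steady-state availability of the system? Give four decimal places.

A(array deployment motor) = MTBF/(MTBF+MTTR) = 22989/(22989+4.5) = 0.999804
A(bus voltage limiter) = MTBF/(MTBF+MTTR) = 1008/(1008+105.5) = 0.905254
Series availability: 0.999804 × 0.905254 = 0.9051

0.9051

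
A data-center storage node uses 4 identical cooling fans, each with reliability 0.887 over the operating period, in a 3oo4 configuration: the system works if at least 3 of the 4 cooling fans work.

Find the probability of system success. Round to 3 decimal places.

R = Σ_{i=3}^{4} C(4,i) p^i (1−p)^{4−i} with p = 0.887
C(4,3)·0.887^3·0.113^1 = 0.31543
C(4,4)·0.887^4·0.113^0 = 0.61901
Sum = 0.934

0.934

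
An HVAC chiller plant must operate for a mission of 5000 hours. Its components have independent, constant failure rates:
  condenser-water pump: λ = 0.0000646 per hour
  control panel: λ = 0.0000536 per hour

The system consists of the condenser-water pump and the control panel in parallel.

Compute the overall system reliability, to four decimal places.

0.9351

R(condenser-water pump) = exp(−0.0000646 × 5000) = 0.723974
R(control panel) = exp(−0.0000536 × 5000) = 0.764908
Parallel (condenser-water pump and control panel): 1 − (1 − 0.723974)(1 − 0.764908) = 0.9351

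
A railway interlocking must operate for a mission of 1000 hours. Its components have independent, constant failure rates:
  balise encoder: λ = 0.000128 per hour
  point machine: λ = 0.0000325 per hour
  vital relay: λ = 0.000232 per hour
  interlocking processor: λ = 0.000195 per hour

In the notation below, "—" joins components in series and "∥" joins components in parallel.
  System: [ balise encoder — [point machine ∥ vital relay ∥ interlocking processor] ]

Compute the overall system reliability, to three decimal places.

0.879

R(balise encoder) = exp(−0.000128 × 1000) = 0.87985
R(point machine) = exp(−0.0000325 × 1000) = 0.96802
R(vital relay) = exp(−0.000232 × 1000) = 0.79295
R(interlocking processor) = exp(−0.000195 × 1000) = 0.82283
Parallel (point machine, vital relay, and interlocking processor): 1 − (1 − 0.96802)(1 − 0.79295)(1 − 0.82283) = 0.99883
Series (balise encoder and [0.99883]): 0.87985 × 0.99883 = 0.879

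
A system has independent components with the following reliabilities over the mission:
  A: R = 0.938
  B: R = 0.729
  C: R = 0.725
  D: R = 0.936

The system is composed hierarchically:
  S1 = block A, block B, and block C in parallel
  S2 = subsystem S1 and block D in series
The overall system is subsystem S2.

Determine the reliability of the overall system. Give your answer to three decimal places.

0.932

Parallel (A, B, and C): 1 − (1 − 0.93800)(1 − 0.72900)(1 − 0.72500) = 0.99538
Series ([0.99538] and D): 0.99538 × 0.93600 = 0.932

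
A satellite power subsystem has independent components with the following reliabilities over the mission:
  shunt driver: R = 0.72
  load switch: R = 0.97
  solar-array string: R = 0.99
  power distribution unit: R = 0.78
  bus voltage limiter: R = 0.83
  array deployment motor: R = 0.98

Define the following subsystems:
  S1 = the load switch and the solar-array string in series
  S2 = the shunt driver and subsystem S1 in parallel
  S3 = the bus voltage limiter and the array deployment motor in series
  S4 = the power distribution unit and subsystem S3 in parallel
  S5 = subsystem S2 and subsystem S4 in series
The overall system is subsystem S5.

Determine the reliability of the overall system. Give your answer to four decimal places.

0.9483

Series (load switch and solar-array string): 0.970000 × 0.990000 = 0.960300
Parallel (shunt driver and [0.960300]): 1 − (1 − 0.720000)(1 − 0.960300) = 0.988884
Series (bus voltage limiter and array deployment motor): 0.830000 × 0.980000 = 0.813400
Parallel (power distribution unit and [0.813400]): 1 − (1 − 0.780000)(1 − 0.813400) = 0.958948
Series ([0.988884] and [0.958948]): 0.988884 × 0.958948 = 0.9483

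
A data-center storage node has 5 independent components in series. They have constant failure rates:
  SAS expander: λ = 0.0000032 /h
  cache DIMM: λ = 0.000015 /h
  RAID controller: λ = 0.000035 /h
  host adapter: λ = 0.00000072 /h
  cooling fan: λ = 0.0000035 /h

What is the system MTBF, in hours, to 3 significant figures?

Series of exponential components: λ_sys = Σ λ_i
λ_sys = 0.0000032 + 0.000015 + 0.000035 + 0.00000072 + 0.0000035 = 5.7420e-05 /h
MTBF = 1 / λ_sys = 17400 h

17400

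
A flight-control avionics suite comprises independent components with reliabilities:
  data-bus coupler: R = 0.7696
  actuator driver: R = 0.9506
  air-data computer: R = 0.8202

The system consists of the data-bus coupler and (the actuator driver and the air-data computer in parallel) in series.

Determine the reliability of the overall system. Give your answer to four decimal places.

0.7628

Parallel (actuator driver and air-data computer): 1 − (1 − 0.950600)(1 − 0.820200) = 0.991118
Series (data-bus coupler and [0.991118]): 0.769600 × 0.991118 = 0.7628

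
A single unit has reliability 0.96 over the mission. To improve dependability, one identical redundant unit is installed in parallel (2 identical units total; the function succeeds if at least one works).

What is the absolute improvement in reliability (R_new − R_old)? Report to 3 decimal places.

0.038

R_before = 0.96
R_after = 1 − (1 − 0.96)^2 = 0.998
ΔR = 0.998 − 0.96 = 0.038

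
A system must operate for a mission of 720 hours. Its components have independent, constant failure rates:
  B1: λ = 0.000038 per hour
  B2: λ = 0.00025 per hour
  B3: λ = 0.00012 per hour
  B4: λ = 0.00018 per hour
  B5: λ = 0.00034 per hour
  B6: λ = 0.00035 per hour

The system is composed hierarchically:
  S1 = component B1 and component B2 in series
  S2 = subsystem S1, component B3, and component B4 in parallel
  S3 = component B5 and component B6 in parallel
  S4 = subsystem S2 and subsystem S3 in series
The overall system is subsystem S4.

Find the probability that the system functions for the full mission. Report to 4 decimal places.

R(B1) = exp(−0.000038 × 720) = 0.973011
R(B2) = exp(−0.00025 × 720) = 0.835270
R(B3) = exp(−0.00012 × 720) = 0.917227
R(B4) = exp(−0.00018 × 720) = 0.878447
R(B5) = exp(−0.00034 × 720) = 0.782861
R(B6) = exp(−0.00035 × 720) = 0.777245
Series (B1 and B2): 0.973011 × 0.835270 = 0.812727
Parallel ([0.812727], B3, and B4): 1 − (1 − 0.812727)(1 − 0.917227)(1 − 0.878447) = 0.998116
Parallel (B5 and B6): 1 − (1 − 0.782861)(1 − 0.777245) = 0.951631
Series ([0.998116] and [0.951631]): 0.998116 × 0.951631 = 0.9498

0.9498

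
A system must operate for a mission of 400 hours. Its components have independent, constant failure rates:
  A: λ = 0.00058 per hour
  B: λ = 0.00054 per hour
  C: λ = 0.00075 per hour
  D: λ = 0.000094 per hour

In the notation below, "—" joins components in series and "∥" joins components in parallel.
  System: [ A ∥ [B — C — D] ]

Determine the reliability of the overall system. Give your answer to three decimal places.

R(A) = exp(−0.00058 × 400) = 0.79295
R(B) = exp(−0.00054 × 400) = 0.80574
R(C) = exp(−0.00075 × 400) = 0.74082
R(D) = exp(−0.000094 × 400) = 0.96310
Series (B, C, and D): 0.80574 × 0.74082 × 0.96310 = 0.57488
Parallel (A and [0.57488]): 1 − (1 − 0.79295)(1 − 0.57488) = 0.912

0.912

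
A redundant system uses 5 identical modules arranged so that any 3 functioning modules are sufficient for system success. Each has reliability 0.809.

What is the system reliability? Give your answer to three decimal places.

R = Σ_{i=3}^{5} C(5,i) p^i (1−p)^{5−i} with p = 0.809
C(5,3)·0.809^3·0.191^2 = 0.19316
C(5,4)·0.809^4·0.191^1 = 0.40907
C(5,5)·0.809^5·0.191^0 = 0.34653
Sum = 0.949

0.949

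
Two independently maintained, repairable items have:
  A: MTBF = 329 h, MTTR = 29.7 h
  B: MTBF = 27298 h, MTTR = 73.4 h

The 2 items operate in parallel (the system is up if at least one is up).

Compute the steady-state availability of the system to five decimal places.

0.99978

A(A) = MTBF/(MTBF+MTTR) = 329/(329+29.7) = 0.917201
A(B) = MTBF/(MTBF+MTTR) = 27298/(27298+73.4) = 0.997318
Parallel availability: 1 − (1 − 0.917201)(1 − 0.997318) = 0.99978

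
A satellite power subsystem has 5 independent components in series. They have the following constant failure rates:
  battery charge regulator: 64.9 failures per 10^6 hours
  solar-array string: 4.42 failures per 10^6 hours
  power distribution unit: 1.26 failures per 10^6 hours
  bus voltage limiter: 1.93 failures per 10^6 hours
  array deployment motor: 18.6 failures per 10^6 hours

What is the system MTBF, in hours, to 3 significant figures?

Series of exponential components: λ_sys = Σ λ_i
λ_sys = 0.0000649 + 0.00000442 + 0.00000126 + 0.00000193 + 0.0000186 = 9.1110e-05 /h
MTBF = 1 / λ_sys = 11000 h

11000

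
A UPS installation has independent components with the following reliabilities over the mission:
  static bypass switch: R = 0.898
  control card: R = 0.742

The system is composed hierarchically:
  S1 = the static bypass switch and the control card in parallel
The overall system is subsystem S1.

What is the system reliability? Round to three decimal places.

0.974

Parallel (static bypass switch and control card): 1 − (1 − 0.89800)(1 − 0.74200) = 0.974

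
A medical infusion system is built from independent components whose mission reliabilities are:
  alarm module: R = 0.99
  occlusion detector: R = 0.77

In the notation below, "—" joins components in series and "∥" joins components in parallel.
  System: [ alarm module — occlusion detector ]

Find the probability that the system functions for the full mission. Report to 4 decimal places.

Series (alarm module and occlusion detector): 0.990000 × 0.770000 = 0.7623

0.7623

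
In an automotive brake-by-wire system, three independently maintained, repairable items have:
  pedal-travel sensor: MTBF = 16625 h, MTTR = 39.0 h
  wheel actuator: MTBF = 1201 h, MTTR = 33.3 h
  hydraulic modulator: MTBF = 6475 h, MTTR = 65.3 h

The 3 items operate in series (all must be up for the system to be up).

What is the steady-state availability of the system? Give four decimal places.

A(pedal-travel sensor) = MTBF/(MTBF+MTTR) = 16625/(16625+39.0) = 0.997660
A(wheel actuator) = MTBF/(MTBF+MTTR) = 1201/(1201+33.3) = 0.973021
A(hydraulic modulator) = MTBF/(MTBF+MTTR) = 6475/(6475+65.3) = 0.990016
Series availability: 0.997660 × 0.973021 × 0.990016 = 0.9611

0.9611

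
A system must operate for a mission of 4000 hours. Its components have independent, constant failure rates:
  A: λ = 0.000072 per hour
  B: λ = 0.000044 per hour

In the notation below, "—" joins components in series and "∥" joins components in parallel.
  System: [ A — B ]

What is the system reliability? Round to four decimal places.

R(A) = exp(−0.000072 × 4000) = 0.749762
R(B) = exp(−0.000044 × 4000) = 0.838618
Series (A and B): 0.749762 × 0.838618 = 0.6288

0.6288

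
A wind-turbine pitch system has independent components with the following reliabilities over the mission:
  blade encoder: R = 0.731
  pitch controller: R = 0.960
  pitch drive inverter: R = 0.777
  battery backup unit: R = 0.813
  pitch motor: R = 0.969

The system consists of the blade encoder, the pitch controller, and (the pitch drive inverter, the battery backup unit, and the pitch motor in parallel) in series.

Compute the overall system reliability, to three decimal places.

Parallel (pitch drive inverter, battery backup unit, and pitch motor): 1 − (1 − 0.77700)(1 − 0.81300)(1 − 0.96900) = 0.99871
Series (blade encoder, pitch controller, and [0.99871]): 0.73100 × 0.96000 × 0.99871 = 0.701

0.701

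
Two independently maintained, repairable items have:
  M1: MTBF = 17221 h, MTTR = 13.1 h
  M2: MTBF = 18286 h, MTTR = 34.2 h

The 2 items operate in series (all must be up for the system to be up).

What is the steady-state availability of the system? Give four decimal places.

0.9974

A(M1) = MTBF/(MTBF+MTTR) = 17221/(17221+13.1) = 0.999240
A(M2) = MTBF/(MTBF+MTTR) = 18286/(18286+34.2) = 0.998133
Series availability: 0.999240 × 0.998133 = 0.9974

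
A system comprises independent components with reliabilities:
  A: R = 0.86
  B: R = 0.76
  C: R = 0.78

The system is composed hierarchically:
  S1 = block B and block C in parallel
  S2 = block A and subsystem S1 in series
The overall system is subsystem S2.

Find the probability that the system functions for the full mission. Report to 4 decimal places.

Parallel (B and C): 1 − (1 − 0.760000)(1 − 0.780000) = 0.947200
Series (A and [0.947200]): 0.860000 × 0.947200 = 0.8146

0.8146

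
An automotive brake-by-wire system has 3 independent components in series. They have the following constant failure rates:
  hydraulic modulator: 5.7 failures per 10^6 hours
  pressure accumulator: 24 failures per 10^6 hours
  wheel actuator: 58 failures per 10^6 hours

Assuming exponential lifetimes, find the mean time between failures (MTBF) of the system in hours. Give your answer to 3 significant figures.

11400

Series of exponential components: λ_sys = Σ λ_i
λ_sys = 0.0000057 + 0.000024 + 0.000058 = 8.7700e-05 /h
MTBF = 1 / λ_sys = 11400 h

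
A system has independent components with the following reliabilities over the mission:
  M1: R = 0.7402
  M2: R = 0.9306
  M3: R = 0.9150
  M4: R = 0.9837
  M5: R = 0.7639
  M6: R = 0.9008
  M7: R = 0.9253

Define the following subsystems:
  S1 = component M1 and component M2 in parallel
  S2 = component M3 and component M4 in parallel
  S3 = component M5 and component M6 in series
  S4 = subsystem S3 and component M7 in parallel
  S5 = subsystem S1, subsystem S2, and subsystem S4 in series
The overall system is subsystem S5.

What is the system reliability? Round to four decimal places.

Parallel (M1 and M2): 1 − (1 − 0.740200)(1 − 0.930600) = 0.981970
Parallel (M3 and M4): 1 − (1 − 0.915000)(1 − 0.983700) = 0.998615
Series (M5 and M6): 0.763900 × 0.900800 = 0.688121
Parallel ([0.688121] and M7): 1 − (1 − 0.688121)(1 − 0.925300) = 0.976703
Series ([0.981970], [0.998615], and [0.976703]): 0.981970 × 0.998615 × 0.976703 = 0.9578

0.9578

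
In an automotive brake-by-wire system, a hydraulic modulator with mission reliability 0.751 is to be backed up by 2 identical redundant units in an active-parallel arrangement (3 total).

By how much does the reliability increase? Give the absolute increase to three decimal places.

0.234

R_before = 0.751
R_after = 1 − (1 − 0.751)^3 = 0.985
ΔR = 0.985 − 0.751 = 0.234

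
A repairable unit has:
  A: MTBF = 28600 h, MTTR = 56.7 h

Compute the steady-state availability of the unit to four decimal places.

A(A) = MTBF/(MTBF+MTTR) = 28600/(28600+56.7) = 0.9980

0.9980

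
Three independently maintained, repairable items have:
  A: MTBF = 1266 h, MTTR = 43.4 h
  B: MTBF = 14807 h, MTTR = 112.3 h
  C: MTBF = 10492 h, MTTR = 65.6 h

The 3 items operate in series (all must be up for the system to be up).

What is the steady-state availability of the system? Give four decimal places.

A(A) = MTBF/(MTBF+MTTR) = 1266/(1266+43.4) = 0.966855
A(B) = MTBF/(MTBF+MTTR) = 14807/(14807+112.3) = 0.992473
A(C) = MTBF/(MTBF+MTTR) = 10492/(10492+65.6) = 0.993786
Series availability: 0.966855 × 0.992473 × 0.993786 = 0.9536

0.9536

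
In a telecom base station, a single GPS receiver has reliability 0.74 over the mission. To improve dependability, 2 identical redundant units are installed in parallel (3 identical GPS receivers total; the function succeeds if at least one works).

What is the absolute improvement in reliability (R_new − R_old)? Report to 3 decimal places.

0.242

R_before = 0.74
R_after = 1 − (1 − 0.74)^3 = 0.982
ΔR = 0.982 − 0.74 = 0.242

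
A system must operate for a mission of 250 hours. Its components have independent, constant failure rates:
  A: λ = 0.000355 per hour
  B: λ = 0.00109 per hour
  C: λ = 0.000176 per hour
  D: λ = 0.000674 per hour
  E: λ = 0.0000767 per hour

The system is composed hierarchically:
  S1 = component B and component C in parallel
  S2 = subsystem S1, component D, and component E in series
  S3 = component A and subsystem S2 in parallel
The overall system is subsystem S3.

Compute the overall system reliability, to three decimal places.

0.985

R(A) = exp(−0.000355 × 250) = 0.91507
R(B) = exp(−0.00109 × 250) = 0.76147
R(C) = exp(−0.000176 × 250) = 0.95695
R(D) = exp(−0.000674 × 250) = 0.84493
R(E) = exp(−0.0000767 × 250) = 0.98101
Parallel (B and C): 1 − (1 − 0.76147)(1 − 0.95695) = 0.98973
Series ([0.98973], D, and E): 0.98973 × 0.84493 × 0.98101 = 0.82037
Parallel (A and [0.82037]): 1 − (1 − 0.91507)(1 − 0.82037) = 0.985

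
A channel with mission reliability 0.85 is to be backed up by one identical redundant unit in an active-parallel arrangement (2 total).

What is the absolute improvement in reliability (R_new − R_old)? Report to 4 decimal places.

0.1275

R_before = 0.85
R_after = 1 − (1 − 0.85)^2 = 0.9775
ΔR = 0.9775 − 0.85 = 0.1275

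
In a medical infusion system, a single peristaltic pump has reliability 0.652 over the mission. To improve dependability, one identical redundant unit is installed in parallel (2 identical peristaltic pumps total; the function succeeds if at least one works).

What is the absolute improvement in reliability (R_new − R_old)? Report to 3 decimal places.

0.227

R_before = 0.652
R_after = 1 − (1 − 0.652)^2 = 0.879
ΔR = 0.879 − 0.652 = 0.227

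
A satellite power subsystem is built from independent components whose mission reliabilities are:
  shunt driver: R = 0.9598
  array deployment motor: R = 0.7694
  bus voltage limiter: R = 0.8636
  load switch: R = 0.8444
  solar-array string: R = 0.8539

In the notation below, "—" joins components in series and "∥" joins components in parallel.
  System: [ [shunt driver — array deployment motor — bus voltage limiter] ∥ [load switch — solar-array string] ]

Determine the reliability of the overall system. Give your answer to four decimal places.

Series (shunt driver, array deployment motor, and bus voltage limiter): 0.959800 × 0.769400 × 0.863600 = 0.637743
Series (load switch and solar-array string): 0.844400 × 0.853900 = 0.721033
Parallel ([0.637743] and [0.721033]): 1 − (1 − 0.637743)(1 − 0.721033) = 0.8989

0.8989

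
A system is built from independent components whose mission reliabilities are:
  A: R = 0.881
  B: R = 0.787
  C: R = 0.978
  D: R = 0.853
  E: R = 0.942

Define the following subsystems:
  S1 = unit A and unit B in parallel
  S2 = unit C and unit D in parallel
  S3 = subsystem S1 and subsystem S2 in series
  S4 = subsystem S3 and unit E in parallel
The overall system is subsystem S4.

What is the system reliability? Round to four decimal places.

0.9983

Parallel (A and B): 1 − (1 − 0.881000)(1 − 0.787000) = 0.974653
Parallel (C and D): 1 − (1 − 0.978000)(1 − 0.853000) = 0.996766
Series ([0.974653] and [0.996766]): 0.974653 × 0.996766 = 0.971501
Parallel ([0.971501] and E): 1 − (1 − 0.971501)(1 − 0.942000) = 0.9983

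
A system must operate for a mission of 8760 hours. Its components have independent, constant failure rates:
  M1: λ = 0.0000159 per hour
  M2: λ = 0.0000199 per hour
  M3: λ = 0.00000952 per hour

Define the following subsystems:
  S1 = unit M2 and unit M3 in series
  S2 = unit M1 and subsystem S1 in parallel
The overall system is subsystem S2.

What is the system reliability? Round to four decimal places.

R(M1) = exp(−0.0000159 × 8760) = 0.869981
R(M2) = exp(−0.0000199 × 8760) = 0.840025
R(M3) = exp(−0.00000952 × 8760) = 0.919987
Series (M2 and M3): 0.840025 × 0.919987 = 0.772812
Parallel (M1 and [0.772812]): 1 − (1 − 0.869981)(1 − 0.772812) = 0.9705

0.9705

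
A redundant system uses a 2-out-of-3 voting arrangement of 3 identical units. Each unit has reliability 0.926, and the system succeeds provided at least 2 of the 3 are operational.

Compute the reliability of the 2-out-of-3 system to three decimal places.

0.984

R = Σ_{i=2}^{3} C(3,i) p^i (1−p)^{3−i} with p = 0.926
C(3,2)·0.926^2·0.074^1 = 0.19036
C(3,3)·0.926^3·0.074^0 = 0.79402
Sum = 0.984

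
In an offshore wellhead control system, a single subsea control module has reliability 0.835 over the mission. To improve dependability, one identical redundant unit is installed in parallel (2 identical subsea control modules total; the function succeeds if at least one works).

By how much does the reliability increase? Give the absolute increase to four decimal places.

0.1378

R_before = 0.835
R_after = 1 − (1 − 0.835)^2 = 0.9728
ΔR = 0.9728 − 0.835 = 0.1378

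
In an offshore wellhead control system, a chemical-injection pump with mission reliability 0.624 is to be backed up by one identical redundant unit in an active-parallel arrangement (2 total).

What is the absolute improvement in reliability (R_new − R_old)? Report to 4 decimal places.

0.2346

R_before = 0.624
R_after = 1 − (1 − 0.624)^2 = 0.8586
ΔR = 0.8586 − 0.624 = 0.2346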